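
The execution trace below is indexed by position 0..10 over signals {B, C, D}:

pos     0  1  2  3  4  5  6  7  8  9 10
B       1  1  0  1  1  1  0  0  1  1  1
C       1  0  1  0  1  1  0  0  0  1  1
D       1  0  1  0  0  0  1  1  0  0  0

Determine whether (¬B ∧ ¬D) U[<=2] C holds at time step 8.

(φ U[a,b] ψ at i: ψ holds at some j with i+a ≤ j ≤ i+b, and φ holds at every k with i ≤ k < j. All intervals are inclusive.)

Need some j in [8,10] with C, and (¬B ∧ ¬D) at every k in [8,j-1].
  j=8: C false.
  j=9: C holds, but (¬B ∧ ¬D) fails at k=8 → not this j.
  j=10: C holds, but (¬B ∧ ¬D) fails at k=8 → not this j.
No j in the window works → until fails.

False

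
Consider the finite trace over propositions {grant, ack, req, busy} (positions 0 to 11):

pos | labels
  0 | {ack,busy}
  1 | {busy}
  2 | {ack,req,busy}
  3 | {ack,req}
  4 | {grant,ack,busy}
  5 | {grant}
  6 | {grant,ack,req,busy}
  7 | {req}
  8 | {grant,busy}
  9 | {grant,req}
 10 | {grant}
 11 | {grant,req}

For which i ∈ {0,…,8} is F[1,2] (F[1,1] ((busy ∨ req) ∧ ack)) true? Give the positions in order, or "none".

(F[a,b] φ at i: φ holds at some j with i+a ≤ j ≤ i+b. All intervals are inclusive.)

Evaluate at each i in [0,8]:
  i=0: ✓ (witness j=1)
  i=1: ✓ (witness j=2)
  i=2: ✓ (witness j=3)
  i=3: ✓ (witness j=5)
  i=4: ✓ (witness j=5)
  i=5: ✗ (none in [6,7])
  i=6: ✗ (none in [7,8])
  i=7: ✗ (none in [8,9])
  i=8: ✗ (none in [9,10])

0, 1, 2, 3, 4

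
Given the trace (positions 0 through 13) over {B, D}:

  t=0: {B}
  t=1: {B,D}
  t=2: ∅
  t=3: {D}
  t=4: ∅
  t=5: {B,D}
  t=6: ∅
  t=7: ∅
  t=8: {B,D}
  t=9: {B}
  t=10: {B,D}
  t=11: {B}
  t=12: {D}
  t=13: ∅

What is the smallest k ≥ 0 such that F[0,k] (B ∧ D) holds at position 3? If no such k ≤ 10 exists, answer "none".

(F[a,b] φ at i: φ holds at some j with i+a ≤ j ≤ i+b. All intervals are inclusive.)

Scan j = 3,4,… for (B ∧ D):
  j=3: fails
  j=4: fails
  j=5: holds
First hit at j=5, so smallest k = 5-3 = 2.

2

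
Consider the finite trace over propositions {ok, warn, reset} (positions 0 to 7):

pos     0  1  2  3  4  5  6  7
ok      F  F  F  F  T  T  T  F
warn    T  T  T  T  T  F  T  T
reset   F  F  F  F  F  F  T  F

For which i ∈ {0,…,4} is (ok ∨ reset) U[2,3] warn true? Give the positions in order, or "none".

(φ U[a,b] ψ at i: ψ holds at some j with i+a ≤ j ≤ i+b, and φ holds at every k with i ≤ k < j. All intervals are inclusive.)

Evaluate at each i in [0,4]:
  i=0: ✗ (lhs fails at k=0 before rhs at j=2)
  i=1: ✗ (lhs fails at k=1 before rhs at j=3)
  i=2: ✗ (lhs fails at k=2 before rhs at j=4)
  i=3: ✗ (lhs fails at k=3 before rhs at j=6)
  i=4: ✓ (rhs at j=6; lhs holds on [4,5])

4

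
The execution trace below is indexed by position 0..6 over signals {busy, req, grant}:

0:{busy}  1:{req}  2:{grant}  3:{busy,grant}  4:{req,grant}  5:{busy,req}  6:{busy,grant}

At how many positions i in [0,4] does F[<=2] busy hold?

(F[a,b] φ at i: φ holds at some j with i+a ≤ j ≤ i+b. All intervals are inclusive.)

5

Evaluate at each i in [0,4]:
  i=0: ✓ (witness j=0)
  i=1: ✓ (witness j=3)
  i=2: ✓ (witness j=3)
  i=3: ✓ (witness j=3)
  i=4: ✓ (witness j=5)
Positions where it holds: {0, 1, 2, 3, 4} → 5.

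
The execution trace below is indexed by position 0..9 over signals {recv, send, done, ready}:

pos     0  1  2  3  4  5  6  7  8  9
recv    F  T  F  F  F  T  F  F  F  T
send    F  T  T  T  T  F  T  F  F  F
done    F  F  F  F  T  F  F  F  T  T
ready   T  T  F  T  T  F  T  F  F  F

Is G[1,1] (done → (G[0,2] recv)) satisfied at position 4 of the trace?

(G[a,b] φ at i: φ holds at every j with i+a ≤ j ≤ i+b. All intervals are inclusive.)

Check (done → (G[0,2] recv)) at every j in [5,5]:
  j=5: antecedent false → ✓
All positions satisfy it → formula holds.

Yes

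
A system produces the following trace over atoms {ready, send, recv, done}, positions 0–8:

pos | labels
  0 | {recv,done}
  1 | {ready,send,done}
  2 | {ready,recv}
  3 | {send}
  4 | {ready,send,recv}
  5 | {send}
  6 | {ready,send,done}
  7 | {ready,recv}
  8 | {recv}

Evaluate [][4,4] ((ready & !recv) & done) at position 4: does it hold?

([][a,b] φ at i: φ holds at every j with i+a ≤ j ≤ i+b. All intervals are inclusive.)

Check ((ready & !recv) & done) at every j in [8,8]:
  j=8: false
Fails at j=8 → formula fails.

No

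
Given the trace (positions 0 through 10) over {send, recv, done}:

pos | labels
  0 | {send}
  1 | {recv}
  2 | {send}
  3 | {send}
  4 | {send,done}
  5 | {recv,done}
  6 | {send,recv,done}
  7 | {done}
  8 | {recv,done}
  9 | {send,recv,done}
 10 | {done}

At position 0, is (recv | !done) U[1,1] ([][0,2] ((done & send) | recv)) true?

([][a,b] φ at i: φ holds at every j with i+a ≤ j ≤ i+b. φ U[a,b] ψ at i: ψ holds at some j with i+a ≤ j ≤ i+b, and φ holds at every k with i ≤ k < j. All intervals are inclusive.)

Need some j in [1,1] with [][0,2] ((done & send) | recv), and (recv | !done) at every k in [0,j-1].
  j=1: [][0,2] ((done & send) | recv) — fails at 2.
No j in the window works → until fails.

False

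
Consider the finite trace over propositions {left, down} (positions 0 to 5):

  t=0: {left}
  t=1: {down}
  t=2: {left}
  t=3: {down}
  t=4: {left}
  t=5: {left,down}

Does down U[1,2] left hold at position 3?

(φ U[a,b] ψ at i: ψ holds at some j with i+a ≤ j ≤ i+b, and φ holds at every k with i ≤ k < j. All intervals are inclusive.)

Need some j in [4,5] with left, and down at every k in [3,j-1].
  j=4: left holds; down holds at every k in [3,3] → satisfied.

Yes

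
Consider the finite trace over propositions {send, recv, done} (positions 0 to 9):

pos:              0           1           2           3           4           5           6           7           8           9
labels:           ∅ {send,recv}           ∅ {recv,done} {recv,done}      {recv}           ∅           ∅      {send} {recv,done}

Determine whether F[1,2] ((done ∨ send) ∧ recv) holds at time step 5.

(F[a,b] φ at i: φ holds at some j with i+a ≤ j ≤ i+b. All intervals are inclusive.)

False

Check ((done ∨ send) ∧ recv) at each j in [6,7]:
  j=6: false
  j=7: false
No position in the window satisfies it → formula fails.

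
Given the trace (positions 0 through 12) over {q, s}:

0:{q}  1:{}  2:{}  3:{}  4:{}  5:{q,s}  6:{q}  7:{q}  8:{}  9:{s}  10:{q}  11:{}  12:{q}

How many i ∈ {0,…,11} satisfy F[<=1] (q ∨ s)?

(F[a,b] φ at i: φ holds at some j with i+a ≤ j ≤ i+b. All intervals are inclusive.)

Evaluate at each i in [0,11]:
  i=0: ✓ (witness j=0)
  i=1: ✗ (none in [1,2])
  i=2: ✗ (none in [2,3])
  i=3: ✗ (none in [3,4])
  i=4: ✓ (witness j=5)
  i=5: ✓ (witness j=5)
  i=6: ✓ (witness j=6)
  i=7: ✓ (witness j=7)
  i=8: ✓ (witness j=9)
  i=9: ✓ (witness j=9)
  i=10: ✓ (witness j=10)
  i=11: ✓ (witness j=12)
Positions where it holds: {0, 4, 5, 6, 7, 8, 9, 10, 11} → 9.

9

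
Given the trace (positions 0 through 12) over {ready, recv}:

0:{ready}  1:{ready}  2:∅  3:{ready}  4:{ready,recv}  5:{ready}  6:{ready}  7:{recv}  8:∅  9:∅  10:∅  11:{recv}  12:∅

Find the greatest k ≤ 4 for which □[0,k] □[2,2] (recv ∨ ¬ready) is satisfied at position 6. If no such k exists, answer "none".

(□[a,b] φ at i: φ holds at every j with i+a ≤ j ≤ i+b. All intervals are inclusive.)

4

□[2,2] (recv ∨ ¬ready) must hold from j=6 onward; find where it first fails.
  j=6: holds
  j=7: holds
  j=8: holds
  j=9: holds
  j=10: holds
Holds through j=10; largest k = 4.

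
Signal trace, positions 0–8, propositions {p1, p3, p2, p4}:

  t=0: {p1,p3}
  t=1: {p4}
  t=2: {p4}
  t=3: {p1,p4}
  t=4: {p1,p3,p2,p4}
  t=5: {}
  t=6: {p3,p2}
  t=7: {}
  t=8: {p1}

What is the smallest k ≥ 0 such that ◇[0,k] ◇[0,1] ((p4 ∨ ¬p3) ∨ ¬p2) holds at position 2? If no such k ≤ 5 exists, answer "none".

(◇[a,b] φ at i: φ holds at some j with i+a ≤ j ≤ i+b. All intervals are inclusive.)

Scan j = 2,3,… for ◇[0,1] ((p4 ∨ ¬p3) ∨ ¬p2):
  j=2: holds
First hit at j=2, so smallest k = 2-2 = 0.

0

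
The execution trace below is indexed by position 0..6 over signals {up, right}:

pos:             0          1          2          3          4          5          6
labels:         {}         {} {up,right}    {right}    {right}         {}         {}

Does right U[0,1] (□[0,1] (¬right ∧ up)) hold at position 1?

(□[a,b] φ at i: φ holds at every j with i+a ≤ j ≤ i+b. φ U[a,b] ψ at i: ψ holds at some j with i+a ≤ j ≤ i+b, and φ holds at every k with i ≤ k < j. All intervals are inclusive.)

Need some j in [1,2] with □[0,1] (¬right ∧ up), and right at every k in [1,j-1].
  j=1: □[0,1] (¬right ∧ up) — fails at 1.
  j=2: □[0,1] (¬right ∧ up) — fails at 2.
No j in the window works → until fails.

False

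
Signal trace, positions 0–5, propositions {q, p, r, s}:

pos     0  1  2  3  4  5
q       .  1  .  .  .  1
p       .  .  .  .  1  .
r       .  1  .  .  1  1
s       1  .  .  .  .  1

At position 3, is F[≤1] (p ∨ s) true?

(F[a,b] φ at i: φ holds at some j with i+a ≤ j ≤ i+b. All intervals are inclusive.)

Yes

Check (p ∨ s) at each j in [3,4]:
  j=3: false
  j=4: true
Found at j=4 → formula holds.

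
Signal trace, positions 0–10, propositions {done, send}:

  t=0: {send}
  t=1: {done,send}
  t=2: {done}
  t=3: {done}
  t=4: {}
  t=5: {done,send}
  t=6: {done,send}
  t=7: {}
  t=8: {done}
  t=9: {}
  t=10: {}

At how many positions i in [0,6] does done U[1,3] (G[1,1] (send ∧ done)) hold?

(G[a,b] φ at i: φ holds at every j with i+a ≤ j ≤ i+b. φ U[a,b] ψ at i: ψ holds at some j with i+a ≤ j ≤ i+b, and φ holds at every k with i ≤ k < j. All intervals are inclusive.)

3

Evaluate at each i in [0,6]:
  i=0: ✗ (no rhs in [1,3])
  i=1: ✓ (rhs at j=4; lhs holds on [1,3])
  i=2: ✓ (rhs at j=4; lhs holds on [2,3])
  i=3: ✓ (rhs at j=4; lhs holds on [3,3])
  i=4: ✗ (lhs fails at k=4 before rhs at j=5)
  i=5: ✗ (no rhs in [6,8])
  i=6: ✗ (no rhs in [7,9])
Positions where it holds: {1, 2, 3} → 3.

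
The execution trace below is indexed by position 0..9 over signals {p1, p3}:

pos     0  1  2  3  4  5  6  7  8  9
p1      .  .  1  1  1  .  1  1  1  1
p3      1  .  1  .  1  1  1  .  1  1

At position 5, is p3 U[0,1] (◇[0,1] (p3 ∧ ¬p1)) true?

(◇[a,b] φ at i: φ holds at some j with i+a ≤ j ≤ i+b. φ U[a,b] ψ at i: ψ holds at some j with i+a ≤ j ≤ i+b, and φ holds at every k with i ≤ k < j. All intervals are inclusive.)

Need some j in [5,6] with ◇[0,1] (p3 ∧ ¬p1), and p3 at every k in [5,j-1].
  j=5: ◇[0,1] (p3 ∧ ¬p1) holds; no prefix to check → satisfied.

Yes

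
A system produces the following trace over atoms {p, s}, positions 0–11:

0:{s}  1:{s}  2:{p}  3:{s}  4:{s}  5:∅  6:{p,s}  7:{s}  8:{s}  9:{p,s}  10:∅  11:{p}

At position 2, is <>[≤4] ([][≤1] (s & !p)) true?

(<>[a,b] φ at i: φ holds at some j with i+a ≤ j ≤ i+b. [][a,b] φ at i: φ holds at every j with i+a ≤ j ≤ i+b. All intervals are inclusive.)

Holds

Check [][≤1] (s & !p) at each j in [2,6]:
  j=2: fails at 2
  j=3: holds on [3,4]
  j=4: fails at 5
  j=5: fails at 5
  j=6: fails at 6
Found at j=3 → formula holds.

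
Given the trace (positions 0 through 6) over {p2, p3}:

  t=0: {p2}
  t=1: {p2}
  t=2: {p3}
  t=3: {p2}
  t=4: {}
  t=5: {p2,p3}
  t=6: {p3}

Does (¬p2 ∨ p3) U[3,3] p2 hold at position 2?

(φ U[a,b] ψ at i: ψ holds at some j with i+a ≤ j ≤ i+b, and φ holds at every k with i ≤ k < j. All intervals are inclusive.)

No

Need some j in [5,5] with p2, and (¬p2 ∨ p3) at every k in [2,j-1].
  j=5: p2 holds, but (¬p2 ∨ p3) fails at k=3 → not this j.
No j in the window works → until fails.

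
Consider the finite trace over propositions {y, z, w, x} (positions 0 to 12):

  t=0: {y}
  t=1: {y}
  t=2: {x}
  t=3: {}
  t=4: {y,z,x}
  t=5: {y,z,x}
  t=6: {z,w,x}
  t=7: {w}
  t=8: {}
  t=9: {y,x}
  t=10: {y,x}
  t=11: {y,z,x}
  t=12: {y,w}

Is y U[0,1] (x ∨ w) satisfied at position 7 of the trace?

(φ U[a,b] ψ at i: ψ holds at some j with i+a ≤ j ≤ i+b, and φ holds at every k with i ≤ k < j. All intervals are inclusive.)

Need some j in [7,8] with (x ∨ w), and y at every k in [7,j-1].
  j=7: (x ∨ w) holds; no prefix to check → satisfied.

True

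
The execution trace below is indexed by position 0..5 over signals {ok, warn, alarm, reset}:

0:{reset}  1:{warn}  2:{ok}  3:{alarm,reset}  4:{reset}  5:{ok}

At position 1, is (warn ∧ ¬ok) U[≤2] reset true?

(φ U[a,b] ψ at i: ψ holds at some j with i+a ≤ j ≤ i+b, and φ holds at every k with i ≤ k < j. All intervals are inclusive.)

Need some j in [1,3] with reset, and (warn ∧ ¬ok) at every k in [1,j-1].
  j=1: reset false.
  j=2: reset false.
  j=3: reset holds, but (warn ∧ ¬ok) fails at k=2 → not this j.
No j in the window works → until fails.

No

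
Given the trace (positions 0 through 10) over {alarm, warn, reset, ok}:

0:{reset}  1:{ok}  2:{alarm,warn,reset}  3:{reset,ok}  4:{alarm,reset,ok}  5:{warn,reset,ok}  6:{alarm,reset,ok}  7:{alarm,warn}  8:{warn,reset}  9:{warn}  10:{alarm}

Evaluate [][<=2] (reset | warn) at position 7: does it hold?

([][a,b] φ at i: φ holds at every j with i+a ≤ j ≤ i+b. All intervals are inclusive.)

Holds

Check (reset | warn) at every j in [7,9]:
  j=7: true
  j=8: true
  j=9: true
All positions satisfy it → formula holds.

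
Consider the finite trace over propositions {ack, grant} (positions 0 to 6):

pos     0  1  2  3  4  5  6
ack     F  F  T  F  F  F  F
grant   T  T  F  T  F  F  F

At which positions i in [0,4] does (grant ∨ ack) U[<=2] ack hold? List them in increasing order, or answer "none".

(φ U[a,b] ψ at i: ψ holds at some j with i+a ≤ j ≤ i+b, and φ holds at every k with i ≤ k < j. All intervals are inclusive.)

Evaluate at each i in [0,4]:
  i=0: ✓ (rhs at j=2; lhs holds on [0,1])
  i=1: ✓ (rhs at j=2; lhs holds on [1,1])
  i=2: ✓ (rhs at j=2)
  i=3: ✗ (no rhs in [3,5])
  i=4: ✗ (no rhs in [4,6])

0, 1, 2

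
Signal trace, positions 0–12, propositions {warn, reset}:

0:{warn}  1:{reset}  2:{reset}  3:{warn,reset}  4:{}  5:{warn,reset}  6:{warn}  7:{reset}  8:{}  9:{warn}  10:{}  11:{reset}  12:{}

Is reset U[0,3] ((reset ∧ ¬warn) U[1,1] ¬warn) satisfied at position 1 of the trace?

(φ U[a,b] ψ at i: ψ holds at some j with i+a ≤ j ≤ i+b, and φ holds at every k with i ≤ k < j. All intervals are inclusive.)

Need some j in [1,4] with ((reset ∧ ¬warn) U[1,1] ¬warn), and reset at every k in [1,j-1].
  j=1: ((reset ∧ ¬warn) U[1,1] ¬warn) holds; no prefix to check → satisfied.

Holds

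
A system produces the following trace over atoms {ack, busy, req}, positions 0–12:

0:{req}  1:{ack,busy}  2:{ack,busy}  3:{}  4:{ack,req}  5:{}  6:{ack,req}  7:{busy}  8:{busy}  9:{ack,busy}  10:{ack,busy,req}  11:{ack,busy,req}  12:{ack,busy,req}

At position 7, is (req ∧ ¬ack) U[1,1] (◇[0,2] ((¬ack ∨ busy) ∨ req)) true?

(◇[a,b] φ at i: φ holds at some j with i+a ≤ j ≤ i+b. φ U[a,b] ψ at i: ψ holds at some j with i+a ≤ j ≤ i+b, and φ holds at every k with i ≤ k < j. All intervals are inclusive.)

Need some j in [8,8] with ◇[0,2] ((¬ack ∨ busy) ∨ req), and (req ∧ ¬ack) at every k in [7,j-1].
  j=8: ◇[0,2] ((¬ack ∨ busy) ∨ req) holds, but (req ∧ ¬ack) fails at k=7 → not this j.
No j in the window works → until fails.

No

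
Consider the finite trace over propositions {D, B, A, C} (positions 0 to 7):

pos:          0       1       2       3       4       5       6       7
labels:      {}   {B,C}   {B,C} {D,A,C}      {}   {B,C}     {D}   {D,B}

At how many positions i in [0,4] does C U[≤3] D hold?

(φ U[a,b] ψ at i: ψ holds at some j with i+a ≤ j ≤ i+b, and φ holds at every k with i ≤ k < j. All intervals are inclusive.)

Evaluate at each i in [0,4]:
  i=0: ✗ (lhs fails at k=0 before rhs at j=3)
  i=1: ✓ (rhs at j=3; lhs holds on [1,2])
  i=2: ✓ (rhs at j=3; lhs holds on [2,2])
  i=3: ✓ (rhs at j=3)
  i=4: ✗ (lhs fails at k=4 before rhs at j=6)
Positions where it holds: {1, 2, 3} → 3.

3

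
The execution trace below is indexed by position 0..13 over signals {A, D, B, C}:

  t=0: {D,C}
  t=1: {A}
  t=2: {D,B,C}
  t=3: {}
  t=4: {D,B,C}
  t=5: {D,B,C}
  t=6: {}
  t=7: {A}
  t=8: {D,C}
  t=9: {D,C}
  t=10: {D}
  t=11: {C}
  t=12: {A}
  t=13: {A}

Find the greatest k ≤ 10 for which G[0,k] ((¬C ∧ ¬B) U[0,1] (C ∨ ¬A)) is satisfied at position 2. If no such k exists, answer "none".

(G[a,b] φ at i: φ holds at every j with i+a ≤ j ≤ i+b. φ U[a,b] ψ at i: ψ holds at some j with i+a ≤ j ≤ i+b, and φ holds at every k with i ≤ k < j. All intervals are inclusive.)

9

((¬C ∧ ¬B) U[0,1] (C ∨ ¬A)) must hold from j=2 onward; find where it first fails.
  j=2: holds
  j=3: holds
  j=4: holds
  j=5: holds
  j=6: holds
  j=7: holds
  j=8: holds
  j=9: holds
  j=10: holds
  j=11: holds
  j=12: fails
Holds on [2,11], so largest k = 9.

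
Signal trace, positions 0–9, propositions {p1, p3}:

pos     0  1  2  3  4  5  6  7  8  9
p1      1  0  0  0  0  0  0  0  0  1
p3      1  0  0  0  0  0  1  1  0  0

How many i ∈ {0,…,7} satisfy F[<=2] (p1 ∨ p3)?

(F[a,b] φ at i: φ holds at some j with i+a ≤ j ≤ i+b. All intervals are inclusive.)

5

Evaluate at each i in [0,7]:
  i=0: ✓ (witness j=0)
  i=1: ✗ (none in [1,3])
  i=2: ✗ (none in [2,4])
  i=3: ✗ (none in [3,5])
  i=4: ✓ (witness j=6)
  i=5: ✓ (witness j=6)
  i=6: ✓ (witness j=6)
  i=7: ✓ (witness j=7)
Positions where it holds: {0, 4, 5, 6, 7} → 5.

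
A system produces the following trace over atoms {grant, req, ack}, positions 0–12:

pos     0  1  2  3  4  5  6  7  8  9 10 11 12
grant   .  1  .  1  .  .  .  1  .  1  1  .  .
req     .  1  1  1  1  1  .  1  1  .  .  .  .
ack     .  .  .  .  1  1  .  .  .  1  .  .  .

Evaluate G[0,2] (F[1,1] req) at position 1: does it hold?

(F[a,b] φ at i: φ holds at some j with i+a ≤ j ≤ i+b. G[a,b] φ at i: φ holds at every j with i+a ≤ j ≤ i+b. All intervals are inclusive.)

Holds

Check F[1,1] req at every j in [1,3]:
  j=1: holds (witness at 2)
  j=2: holds (witness at 3)
  j=3: holds (witness at 4)
All positions satisfy it → formula holds.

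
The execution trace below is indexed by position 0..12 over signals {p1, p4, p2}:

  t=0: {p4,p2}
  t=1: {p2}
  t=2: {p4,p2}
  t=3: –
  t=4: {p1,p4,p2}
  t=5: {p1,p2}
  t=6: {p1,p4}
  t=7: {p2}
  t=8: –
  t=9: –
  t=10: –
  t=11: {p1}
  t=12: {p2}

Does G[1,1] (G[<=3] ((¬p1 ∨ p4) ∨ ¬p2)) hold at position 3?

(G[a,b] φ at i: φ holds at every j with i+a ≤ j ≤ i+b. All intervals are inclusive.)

Check G[<=3] ((¬p1 ∨ p4) ∨ ¬p2) at every j in [4,4]:
  j=4: fails at 5
Fails at j=4 → formula fails.

False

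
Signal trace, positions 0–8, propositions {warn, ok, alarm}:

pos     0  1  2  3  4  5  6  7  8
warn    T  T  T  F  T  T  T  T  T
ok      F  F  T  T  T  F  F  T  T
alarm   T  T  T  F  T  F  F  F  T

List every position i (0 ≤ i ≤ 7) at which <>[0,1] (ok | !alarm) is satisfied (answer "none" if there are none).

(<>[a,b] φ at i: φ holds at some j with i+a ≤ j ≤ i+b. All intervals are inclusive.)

Evaluate at each i in [0,7]:
  i=0: ✗ (none in [0,1])
  i=1: ✓ (witness j=2)
  i=2: ✓ (witness j=2)
  i=3: ✓ (witness j=3)
  i=4: ✓ (witness j=4)
  i=5: ✓ (witness j=5)
  i=6: ✓ (witness j=6)
  i=7: ✓ (witness j=7)

1, 2, 3, 4, 5, 6, 7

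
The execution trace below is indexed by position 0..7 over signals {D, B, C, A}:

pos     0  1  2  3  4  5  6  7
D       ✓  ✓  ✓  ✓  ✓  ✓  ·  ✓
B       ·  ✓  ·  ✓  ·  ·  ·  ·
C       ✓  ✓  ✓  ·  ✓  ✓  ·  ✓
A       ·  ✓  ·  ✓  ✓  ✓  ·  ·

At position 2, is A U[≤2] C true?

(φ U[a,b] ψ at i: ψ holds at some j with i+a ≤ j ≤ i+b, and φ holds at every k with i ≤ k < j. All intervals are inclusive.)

Need some j in [2,4] with C, and A at every k in [2,j-1].
  j=2: C holds; no prefix to check → satisfied.

Yes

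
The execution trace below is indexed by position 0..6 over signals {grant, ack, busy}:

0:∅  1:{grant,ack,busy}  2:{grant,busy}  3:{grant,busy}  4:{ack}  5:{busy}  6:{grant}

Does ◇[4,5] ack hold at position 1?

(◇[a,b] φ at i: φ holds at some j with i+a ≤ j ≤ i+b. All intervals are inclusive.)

Check ack at each j in [5,6]:
  j=5: false
  j=6: false
No position in the window satisfies it → formula fails.

False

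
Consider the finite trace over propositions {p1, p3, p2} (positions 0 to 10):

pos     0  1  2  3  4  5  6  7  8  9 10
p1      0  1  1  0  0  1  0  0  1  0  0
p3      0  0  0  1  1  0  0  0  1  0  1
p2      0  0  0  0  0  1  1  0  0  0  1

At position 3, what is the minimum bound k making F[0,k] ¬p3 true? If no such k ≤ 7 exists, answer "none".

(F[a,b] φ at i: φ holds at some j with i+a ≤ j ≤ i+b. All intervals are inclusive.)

2

Scan j = 3,4,… for ¬p3:
  j=3: fails
  j=4: fails
  j=5: holds
First hit at j=5, so smallest k = 5-3 = 2.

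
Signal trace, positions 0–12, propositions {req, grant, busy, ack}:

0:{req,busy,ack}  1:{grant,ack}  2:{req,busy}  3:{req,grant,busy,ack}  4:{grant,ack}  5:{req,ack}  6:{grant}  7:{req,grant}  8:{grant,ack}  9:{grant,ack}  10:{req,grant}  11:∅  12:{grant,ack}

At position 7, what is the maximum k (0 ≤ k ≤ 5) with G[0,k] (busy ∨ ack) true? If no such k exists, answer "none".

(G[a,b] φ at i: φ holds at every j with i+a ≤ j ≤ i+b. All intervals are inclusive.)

(busy ∨ ack) must hold from j=7 onward; find where it first fails.
  j=7: fails → no k works.

none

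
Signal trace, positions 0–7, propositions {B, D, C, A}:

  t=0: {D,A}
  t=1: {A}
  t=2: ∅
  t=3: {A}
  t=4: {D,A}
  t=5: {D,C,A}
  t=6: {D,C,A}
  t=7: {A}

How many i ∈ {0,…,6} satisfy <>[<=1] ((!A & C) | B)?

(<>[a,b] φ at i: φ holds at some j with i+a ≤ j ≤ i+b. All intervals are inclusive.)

Evaluate at each i in [0,6]:
  i=0: ✗ (none in [0,1])
  i=1: ✗ (none in [1,2])
  i=2: ✗ (none in [2,3])
  i=3: ✗ (none in [3,4])
  i=4: ✗ (none in [4,5])
  i=5: ✗ (none in [5,6])
  i=6: ✗ (none in [6,7])
Positions where it holds: {} → 0.

0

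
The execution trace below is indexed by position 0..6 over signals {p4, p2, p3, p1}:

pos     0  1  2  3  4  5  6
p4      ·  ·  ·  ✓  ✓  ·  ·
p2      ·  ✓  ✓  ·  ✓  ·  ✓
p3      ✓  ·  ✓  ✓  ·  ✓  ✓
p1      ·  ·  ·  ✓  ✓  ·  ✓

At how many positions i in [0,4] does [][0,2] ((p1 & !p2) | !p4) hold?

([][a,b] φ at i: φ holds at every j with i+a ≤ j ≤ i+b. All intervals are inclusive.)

Evaluate at each i in [0,4]:
  i=0: ✓ (all of [0,2])
  i=1: ✓ (all of [1,3])
  i=2: ✗ (fails at j=4)
  i=3: ✗ (fails at j=4)
  i=4: ✗ (fails at j=4)
Positions where it holds: {0, 1} → 2.

2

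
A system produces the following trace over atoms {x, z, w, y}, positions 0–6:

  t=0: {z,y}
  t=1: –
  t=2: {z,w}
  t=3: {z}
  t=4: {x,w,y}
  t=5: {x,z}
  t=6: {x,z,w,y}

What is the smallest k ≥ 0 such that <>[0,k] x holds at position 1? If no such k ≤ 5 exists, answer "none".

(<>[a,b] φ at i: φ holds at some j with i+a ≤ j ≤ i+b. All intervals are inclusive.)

3

Scan j = 1,2,… for x:
  j=1: fails
  j=2: fails
  j=3: fails
  j=4: holds
First hit at j=4, so smallest k = 4-1 = 3.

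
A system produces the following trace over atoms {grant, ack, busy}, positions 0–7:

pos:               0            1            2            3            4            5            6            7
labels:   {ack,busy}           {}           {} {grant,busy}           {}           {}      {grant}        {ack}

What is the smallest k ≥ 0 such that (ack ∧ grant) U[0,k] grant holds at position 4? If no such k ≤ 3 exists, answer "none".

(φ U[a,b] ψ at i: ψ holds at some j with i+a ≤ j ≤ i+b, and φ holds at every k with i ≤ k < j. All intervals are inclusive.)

none

Need earliest j ≥ 4 with grant, and (ack ∧ grant) at every k in [4,j-1].
  j=4: rhs fails.
  j=5: rhs fails.
  j=6: rhs holds but lhs fails at k=4.
  j=7: rhs fails.
No witness within the range → none.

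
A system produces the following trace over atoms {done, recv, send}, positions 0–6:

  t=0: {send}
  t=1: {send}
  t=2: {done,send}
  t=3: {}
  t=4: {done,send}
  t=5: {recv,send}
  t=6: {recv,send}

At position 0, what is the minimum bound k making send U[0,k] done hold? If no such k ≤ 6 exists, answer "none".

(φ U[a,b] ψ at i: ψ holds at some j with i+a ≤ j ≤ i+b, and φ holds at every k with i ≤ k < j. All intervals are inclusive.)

2

Need earliest j ≥ 0 with done, and send at every k in [0,j-1].
  j=0: rhs fails.
  j=1: rhs fails.
  j=2: rhs holds; lhs holds on [0,1]. k = 2.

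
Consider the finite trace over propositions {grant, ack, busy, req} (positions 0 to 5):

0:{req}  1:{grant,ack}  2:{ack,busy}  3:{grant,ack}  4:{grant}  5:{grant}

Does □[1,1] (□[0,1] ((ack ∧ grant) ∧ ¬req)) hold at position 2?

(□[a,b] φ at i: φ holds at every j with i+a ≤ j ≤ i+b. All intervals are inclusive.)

No

Check □[0,1] ((ack ∧ grant) ∧ ¬req) at every j in [3,3]:
  j=3: fails at 4
Fails at j=3 → formula fails.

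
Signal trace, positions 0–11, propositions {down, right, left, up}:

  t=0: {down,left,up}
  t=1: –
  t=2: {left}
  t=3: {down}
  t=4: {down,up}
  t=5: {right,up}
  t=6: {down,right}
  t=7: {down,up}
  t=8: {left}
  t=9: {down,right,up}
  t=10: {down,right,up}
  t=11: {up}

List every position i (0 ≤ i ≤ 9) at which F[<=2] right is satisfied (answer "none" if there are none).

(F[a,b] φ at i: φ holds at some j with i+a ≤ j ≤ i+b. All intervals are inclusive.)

3, 4, 5, 6, 7, 8, 9

Evaluate at each i in [0,9]:
  i=0: ✗ (none in [0,2])
  i=1: ✗ (none in [1,3])
  i=2: ✗ (none in [2,4])
  i=3: ✓ (witness j=5)
  i=4: ✓ (witness j=5)
  i=5: ✓ (witness j=5)
  i=6: ✓ (witness j=6)
  i=7: ✓ (witness j=9)
  i=8: ✓ (witness j=9)
  i=9: ✓ (witness j=9)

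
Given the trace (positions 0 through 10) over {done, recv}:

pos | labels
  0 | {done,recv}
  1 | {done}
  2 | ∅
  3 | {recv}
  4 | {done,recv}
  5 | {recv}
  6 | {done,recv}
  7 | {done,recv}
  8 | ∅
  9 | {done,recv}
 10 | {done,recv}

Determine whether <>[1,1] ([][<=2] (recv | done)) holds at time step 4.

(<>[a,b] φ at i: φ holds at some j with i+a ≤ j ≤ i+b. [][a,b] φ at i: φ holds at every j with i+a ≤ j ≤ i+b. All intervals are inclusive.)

Check [][<=2] (recv | done) at each j in [5,5]:
  j=5: holds on [5,7]
Found at j=5 → formula holds.

Holds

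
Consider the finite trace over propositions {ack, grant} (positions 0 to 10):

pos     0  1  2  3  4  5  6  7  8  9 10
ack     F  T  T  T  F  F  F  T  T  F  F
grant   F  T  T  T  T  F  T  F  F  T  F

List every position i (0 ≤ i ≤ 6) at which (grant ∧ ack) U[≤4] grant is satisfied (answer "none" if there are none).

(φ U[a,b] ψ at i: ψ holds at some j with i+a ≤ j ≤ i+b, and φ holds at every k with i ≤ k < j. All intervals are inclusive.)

Evaluate at each i in [0,6]:
  i=0: ✗ (lhs fails at k=0 before rhs at j=1)
  i=1: ✓ (rhs at j=1)
  i=2: ✓ (rhs at j=2)
  i=3: ✓ (rhs at j=3)
  i=4: ✓ (rhs at j=4)
  i=5: ✗ (lhs fails at k=5 before rhs at j=6)
  i=6: ✓ (rhs at j=6)

1, 2, 3, 4, 6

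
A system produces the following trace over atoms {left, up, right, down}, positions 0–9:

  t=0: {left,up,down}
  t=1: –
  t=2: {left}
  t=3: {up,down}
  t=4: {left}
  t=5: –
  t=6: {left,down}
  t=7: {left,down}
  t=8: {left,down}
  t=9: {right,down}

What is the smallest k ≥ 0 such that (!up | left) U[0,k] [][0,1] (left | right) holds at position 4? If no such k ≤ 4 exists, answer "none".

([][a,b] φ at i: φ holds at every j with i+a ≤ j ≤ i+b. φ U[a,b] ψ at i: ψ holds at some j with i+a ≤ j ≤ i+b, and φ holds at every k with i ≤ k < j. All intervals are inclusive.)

2

Need earliest j ≥ 4 with [][0,1] (left | right), and (!up | left) at every k in [4,j-1].
  j=4: rhs fails.
  j=5: rhs fails.
  j=6: rhs holds; lhs holds on [4,5]. k = 2.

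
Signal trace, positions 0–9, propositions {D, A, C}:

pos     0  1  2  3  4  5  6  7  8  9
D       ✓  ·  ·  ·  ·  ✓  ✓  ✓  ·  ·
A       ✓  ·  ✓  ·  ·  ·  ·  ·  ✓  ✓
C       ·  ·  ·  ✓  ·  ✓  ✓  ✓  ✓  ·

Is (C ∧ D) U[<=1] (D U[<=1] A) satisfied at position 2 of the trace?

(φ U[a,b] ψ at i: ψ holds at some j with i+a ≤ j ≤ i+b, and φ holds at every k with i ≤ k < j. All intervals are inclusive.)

Need some j in [2,3] with (D U[<=1] A), and (C ∧ D) at every k in [2,j-1].
  j=2: (D U[<=1] A) holds; no prefix to check → satisfied.

Holds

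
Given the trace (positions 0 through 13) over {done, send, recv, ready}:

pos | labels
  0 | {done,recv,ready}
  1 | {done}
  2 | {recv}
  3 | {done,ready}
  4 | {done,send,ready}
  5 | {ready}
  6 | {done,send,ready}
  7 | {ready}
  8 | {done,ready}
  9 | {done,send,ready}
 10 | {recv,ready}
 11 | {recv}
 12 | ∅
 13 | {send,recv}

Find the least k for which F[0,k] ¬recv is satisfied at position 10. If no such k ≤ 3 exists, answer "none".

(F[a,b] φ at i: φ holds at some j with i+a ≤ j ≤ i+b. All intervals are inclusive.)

Scan j = 10,11,… for ¬recv:
  j=10: fails
  j=11: fails
  j=12: holds
First hit at j=12, so smallest k = 12-10 = 2.

2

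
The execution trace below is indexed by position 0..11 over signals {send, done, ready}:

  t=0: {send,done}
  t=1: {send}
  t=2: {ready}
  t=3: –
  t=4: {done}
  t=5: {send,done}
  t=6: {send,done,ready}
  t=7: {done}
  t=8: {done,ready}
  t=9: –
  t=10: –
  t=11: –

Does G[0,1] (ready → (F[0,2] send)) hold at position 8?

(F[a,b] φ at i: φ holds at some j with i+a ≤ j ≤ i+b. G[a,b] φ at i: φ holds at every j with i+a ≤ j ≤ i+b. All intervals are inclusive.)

Check (ready → (F[0,2] send)) at every j in [8,9]:
  j=8: antecedent true; consequent fails (none in [8,10]) → ✗
  j=9: antecedent false → ✓
Fails at j=8 → formula fails.

Does not hold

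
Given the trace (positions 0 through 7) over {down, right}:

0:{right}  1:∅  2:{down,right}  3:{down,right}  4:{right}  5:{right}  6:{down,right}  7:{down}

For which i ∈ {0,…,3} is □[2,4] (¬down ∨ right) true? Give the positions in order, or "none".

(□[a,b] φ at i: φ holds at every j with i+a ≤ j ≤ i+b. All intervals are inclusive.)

0, 1, 2

Evaluate at each i in [0,3]:
  i=0: ✓ (all of [2,4])
  i=1: ✓ (all of [3,5])
  i=2: ✓ (all of [4,6])
  i=3: ✗ (fails at j=7)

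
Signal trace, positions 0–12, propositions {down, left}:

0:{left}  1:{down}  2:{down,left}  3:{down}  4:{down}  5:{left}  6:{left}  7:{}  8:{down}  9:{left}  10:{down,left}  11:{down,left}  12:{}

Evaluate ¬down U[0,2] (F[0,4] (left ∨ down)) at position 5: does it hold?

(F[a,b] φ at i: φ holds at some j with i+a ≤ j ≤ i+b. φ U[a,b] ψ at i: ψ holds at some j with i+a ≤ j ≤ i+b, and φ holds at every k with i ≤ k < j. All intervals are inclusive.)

True

Need some j in [5,7] with F[0,4] (left ∨ down), and ¬down at every k in [5,j-1].
  j=5: F[0,4] (left ∨ down) holds; no prefix to check → satisfied.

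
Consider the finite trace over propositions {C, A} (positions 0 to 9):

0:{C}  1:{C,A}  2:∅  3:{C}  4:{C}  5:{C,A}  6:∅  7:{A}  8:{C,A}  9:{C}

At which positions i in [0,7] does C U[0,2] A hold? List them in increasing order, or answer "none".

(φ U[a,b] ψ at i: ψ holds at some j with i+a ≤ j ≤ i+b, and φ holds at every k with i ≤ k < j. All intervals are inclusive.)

0, 1, 3, 4, 5, 7

Evaluate at each i in [0,7]:
  i=0: ✓ (rhs at j=1; lhs holds on [0,0])
  i=1: ✓ (rhs at j=1)
  i=2: ✗ (no rhs in [2,4])
  i=3: ✓ (rhs at j=5; lhs holds on [3,4])
  i=4: ✓ (rhs at j=5; lhs holds on [4,4])
  i=5: ✓ (rhs at j=5)
  i=6: ✗ (lhs fails at k=6 before rhs at j=7)
  i=7: ✓ (rhs at j=7)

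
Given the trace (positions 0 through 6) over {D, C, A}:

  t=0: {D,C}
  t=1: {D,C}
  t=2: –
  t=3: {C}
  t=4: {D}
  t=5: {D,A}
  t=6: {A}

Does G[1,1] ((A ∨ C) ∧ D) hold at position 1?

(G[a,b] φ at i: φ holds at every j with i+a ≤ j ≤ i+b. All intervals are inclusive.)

Check ((A ∨ C) ∧ D) at every j in [2,2]:
  j=2: false
Fails at j=2 → formula fails.

False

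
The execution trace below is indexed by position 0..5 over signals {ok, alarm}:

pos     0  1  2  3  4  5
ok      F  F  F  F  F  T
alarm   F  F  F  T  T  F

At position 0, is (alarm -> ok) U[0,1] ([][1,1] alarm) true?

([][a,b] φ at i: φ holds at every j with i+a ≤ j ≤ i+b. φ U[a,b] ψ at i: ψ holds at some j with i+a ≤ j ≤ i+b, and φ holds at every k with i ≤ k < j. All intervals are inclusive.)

No

Need some j in [0,1] with [][1,1] alarm, and (alarm -> ok) at every k in [0,j-1].
  j=0: [][1,1] alarm — fails at 1.
  j=1: [][1,1] alarm — fails at 2.
No j in the window works → until fails.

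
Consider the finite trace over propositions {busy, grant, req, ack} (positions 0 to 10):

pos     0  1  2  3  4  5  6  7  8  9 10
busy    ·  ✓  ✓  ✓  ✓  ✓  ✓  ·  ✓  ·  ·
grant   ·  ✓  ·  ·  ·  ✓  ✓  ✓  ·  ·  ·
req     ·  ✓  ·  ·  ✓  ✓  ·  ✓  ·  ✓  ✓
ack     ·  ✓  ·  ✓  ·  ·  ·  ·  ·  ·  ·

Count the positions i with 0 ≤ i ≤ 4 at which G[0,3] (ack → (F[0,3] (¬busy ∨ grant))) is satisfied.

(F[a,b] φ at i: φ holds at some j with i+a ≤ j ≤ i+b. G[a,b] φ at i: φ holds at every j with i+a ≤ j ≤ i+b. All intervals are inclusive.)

5

Evaluate at each i in [0,4]:
  i=0: ✓ (all of [0,3])
  i=1: ✓ (all of [1,4])
  i=2: ✓ (all of [2,5])
  i=3: ✓ (all of [3,6])
  i=4: ✓ (all of [4,7])
Positions where it holds: {0, 1, 2, 3, 4} → 5.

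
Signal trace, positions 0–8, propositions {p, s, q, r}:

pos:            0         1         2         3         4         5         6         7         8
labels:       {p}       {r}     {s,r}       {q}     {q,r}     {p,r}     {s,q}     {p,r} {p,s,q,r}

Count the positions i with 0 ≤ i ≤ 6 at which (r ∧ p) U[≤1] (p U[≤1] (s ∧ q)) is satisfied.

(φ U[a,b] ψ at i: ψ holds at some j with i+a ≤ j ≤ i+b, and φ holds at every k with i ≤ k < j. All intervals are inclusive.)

2

Evaluate at each i in [0,6]:
  i=0: ✗ (no rhs in [0,1])
  i=1: ✗ (no rhs in [1,2])
  i=2: ✗ (no rhs in [2,3])
  i=3: ✗ (no rhs in [3,4])
  i=4: ✗ (lhs fails at k=4 before rhs at j=5)
  i=5: ✓ (rhs at j=5)
  i=6: ✓ (rhs at j=6)
Positions where it holds: {5, 6} → 2.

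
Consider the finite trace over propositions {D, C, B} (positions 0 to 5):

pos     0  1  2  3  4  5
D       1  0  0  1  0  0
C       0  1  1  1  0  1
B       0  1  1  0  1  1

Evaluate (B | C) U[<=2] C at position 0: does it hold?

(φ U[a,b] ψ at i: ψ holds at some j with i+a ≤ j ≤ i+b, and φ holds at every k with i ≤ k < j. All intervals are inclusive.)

Need some j in [0,2] with C, and (B | C) at every k in [0,j-1].
  j=0: C false.
  j=1: C holds, but (B | C) fails at k=0 → not this j.
  j=2: C holds, but (B | C) fails at k=0 → not this j.
No j in the window works → until fails.

False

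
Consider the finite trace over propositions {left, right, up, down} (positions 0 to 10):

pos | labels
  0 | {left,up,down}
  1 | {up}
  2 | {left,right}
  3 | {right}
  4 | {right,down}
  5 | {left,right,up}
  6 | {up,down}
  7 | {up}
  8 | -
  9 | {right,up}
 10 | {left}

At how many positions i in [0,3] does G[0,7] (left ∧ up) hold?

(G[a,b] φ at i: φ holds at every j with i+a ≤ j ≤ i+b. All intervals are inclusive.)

0

Evaluate at each i in [0,3]:
  i=0: ✗ (fails at j=1)
  i=1: ✗ (fails at j=1)
  i=2: ✗ (fails at j=2)
  i=3: ✗ (fails at j=3)
Positions where it holds: {} → 0.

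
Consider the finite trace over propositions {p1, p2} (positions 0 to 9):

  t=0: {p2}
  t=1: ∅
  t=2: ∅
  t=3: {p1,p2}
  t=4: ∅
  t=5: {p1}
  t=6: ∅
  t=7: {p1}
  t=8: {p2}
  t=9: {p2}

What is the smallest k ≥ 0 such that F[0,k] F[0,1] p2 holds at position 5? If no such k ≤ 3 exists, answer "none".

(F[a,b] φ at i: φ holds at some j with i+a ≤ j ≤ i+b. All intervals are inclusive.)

2

Scan j = 5,6,… for F[0,1] p2:
  j=5: fails
  j=6: fails
  j=7: holds
First hit at j=7, so smallest k = 7-5 = 2.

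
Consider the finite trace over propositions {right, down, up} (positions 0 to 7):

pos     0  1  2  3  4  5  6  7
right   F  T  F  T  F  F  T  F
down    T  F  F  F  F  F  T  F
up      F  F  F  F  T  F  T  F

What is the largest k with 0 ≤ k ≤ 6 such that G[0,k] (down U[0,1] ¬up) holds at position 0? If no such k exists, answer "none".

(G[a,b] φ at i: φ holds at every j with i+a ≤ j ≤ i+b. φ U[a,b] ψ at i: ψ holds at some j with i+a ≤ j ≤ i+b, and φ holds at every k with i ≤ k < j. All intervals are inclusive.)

(down U[0,1] ¬up) must hold from j=0 onward; find where it first fails.
  j=0: holds
  j=1: holds
  j=2: holds
  j=3: holds
  j=4: fails
Holds on [0,3], so largest k = 3.

3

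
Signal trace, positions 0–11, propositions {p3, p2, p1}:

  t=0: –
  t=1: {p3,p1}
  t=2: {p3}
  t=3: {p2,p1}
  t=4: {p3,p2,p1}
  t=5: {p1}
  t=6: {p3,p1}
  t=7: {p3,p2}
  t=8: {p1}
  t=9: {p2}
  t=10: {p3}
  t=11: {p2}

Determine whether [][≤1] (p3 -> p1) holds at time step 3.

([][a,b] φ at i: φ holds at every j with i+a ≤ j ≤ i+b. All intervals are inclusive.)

Yes

Check (p3 -> p1) at every j in [3,4]:
  j=3: antecedent false → ✓
  j=4: antecedent true; consequent true → ✓
All positions satisfy it → formula holds.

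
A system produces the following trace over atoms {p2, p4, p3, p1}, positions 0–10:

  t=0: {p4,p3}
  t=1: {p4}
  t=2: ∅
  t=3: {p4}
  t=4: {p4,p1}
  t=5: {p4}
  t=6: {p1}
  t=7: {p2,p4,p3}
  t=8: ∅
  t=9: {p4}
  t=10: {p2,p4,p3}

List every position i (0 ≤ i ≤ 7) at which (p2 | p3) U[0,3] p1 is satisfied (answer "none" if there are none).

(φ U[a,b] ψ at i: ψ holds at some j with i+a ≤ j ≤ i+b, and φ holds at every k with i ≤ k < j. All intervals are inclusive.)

Evaluate at each i in [0,7]:
  i=0: ✗ (no rhs in [0,3])
  i=1: ✗ (lhs fails at k=1 before rhs at j=4)
  i=2: ✗ (lhs fails at k=2 before rhs at j=4)
  i=3: ✗ (lhs fails at k=3 before rhs at j=4)
  i=4: ✓ (rhs at j=4)
  i=5: ✗ (lhs fails at k=5 before rhs at j=6)
  i=6: ✓ (rhs at j=6)
  i=7: ✗ (no rhs in [7,10])

4, 6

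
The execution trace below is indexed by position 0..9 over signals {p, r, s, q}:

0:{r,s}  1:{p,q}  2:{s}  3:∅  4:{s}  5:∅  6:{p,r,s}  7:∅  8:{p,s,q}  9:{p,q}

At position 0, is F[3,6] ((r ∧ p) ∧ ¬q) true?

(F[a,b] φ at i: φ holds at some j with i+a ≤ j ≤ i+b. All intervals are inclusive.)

Holds

Check ((r ∧ p) ∧ ¬q) at each j in [3,6]:
  j=3: false
  j=4: false
  j=5: false
  j=6: true
Found at j=6 → formula holds.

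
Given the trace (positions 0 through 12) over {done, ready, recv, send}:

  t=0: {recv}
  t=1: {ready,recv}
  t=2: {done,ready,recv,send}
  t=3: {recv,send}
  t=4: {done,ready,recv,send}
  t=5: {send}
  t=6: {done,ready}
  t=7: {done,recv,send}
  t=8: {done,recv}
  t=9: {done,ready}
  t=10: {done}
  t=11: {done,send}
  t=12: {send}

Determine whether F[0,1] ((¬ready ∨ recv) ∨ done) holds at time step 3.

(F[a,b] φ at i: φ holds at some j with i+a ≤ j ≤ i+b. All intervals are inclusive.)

Check ((¬ready ∨ recv) ∨ done) at each j in [3,4]:
  j=3: true
  j=4: true
Found at j=3 → formula holds.

Holds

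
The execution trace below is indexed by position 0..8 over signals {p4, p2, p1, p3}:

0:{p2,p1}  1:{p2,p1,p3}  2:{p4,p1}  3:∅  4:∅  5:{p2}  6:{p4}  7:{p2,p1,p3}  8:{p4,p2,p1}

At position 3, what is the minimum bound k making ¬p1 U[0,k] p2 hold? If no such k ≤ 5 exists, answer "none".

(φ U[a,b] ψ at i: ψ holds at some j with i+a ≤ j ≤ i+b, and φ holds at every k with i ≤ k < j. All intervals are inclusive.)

2

Need earliest j ≥ 3 with p2, and ¬p1 at every k in [3,j-1].
  j=3: rhs fails.
  j=4: rhs fails.
  j=5: rhs holds; lhs holds on [3,4]. k = 2.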